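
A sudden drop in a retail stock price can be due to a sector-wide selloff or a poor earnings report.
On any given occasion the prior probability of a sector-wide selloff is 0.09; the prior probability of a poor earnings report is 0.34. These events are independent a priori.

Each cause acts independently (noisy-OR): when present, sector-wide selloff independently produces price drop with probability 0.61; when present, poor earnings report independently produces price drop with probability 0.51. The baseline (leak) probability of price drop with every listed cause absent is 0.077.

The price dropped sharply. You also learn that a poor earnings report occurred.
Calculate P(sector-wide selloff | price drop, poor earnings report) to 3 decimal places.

Under noisy-OR, P(price drop | causes) = 1 − (1−0.077)·∏(1−qᵢ) over the active causes.
For the numerator, keep only sector-wide selloff=true terms: 0.823615·0.09 = 0.074125
Denominator P(price drop | poor earnings report): 0.54773·0.91 + 0.823615·0.09 = 0.572559
P(sector-wide selloff | price drop, poor earnings report) = 0.074125/0.572559 ≈ 0.129

P(sector-wide selloff | price drop, poor earnings report) ≈ 0.129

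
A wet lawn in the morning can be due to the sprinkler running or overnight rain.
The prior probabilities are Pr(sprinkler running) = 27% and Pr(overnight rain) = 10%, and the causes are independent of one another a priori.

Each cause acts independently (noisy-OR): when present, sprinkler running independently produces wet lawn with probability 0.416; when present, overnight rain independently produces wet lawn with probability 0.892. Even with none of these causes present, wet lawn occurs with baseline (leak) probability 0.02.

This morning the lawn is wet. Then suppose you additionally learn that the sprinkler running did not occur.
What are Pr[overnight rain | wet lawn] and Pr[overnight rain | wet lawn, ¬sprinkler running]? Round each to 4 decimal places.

Under noisy-OR, P(wet lawn | causes) = 1 − (1−0.02)·∏(1−qᵢ) over the active causes.
Weight on overnight rain=true, given the evidence: 0.065274 + 0.025331 = 0.090605
The normalizing constant is 0.02×0.73×0.9 + 0.89416×0.73×0.1 + 0.42768×0.27×0.9 + 0.938189×0.27×0.1 = 0.207671
Posterior = 0.090605 / 0.207671 ≈ 0.4363

With the extra evidence:
P(wet lawn | ¬sprinkler running) = 0.02*0.9 + 0.89416*0.1 = 0.018000 + 0.089416 = 0.107416
Restricting to configurations with overnight rain present: 0.89416*0.1 = 0.089416.
So P(overnight rain | wet lawn, ¬sprinkler running) = 0.089416/0.107416 ≈ 0.8324.
Ruling out sprinkler running raises the posterior on overnight rain — the flip side of explaining away.

Pr[overnight rain | wet lawn] ≈ 0.4363; Pr[overnight rain | wet lawn, ¬sprinkler running] ≈ 0.8324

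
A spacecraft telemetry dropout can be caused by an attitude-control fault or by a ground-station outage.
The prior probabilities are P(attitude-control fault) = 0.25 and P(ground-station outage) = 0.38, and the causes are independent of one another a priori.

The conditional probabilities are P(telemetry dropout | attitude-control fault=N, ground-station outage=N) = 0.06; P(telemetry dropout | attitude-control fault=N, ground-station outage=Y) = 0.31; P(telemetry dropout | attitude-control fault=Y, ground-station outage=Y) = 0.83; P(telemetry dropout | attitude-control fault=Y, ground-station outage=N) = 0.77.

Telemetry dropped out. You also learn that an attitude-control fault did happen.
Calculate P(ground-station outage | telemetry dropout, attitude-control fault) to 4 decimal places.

P(ground-station outage | telemetry dropout, attitude-control fault) ≈ 0.3978

P(telemetry dropout | attitude-control fault) = 0.77×0.62 + 0.83×0.38 = 0.477400 + 0.315400 = 0.792800
Restricting to configurations with ground-station outage present: 0.83×0.38 = 0.315400.
P(ground-station outage | telemetry dropout, attitude-control fault) = 0.315400 / 0.792800 ≈ 0.3978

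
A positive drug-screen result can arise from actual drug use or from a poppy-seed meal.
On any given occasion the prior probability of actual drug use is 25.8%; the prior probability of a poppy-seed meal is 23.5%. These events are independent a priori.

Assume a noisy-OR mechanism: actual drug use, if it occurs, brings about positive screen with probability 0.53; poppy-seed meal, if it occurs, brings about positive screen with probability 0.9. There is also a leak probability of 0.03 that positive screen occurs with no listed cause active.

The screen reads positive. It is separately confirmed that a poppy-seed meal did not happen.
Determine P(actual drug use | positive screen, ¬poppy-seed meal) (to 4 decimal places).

P(actual drug use | positive screen, ¬poppy-seed meal) ≈ 0.8631

Under noisy-OR, P(positive screen | causes) = 1 − (1−0.03)·∏(1−qᵢ) over the active causes.
Numerator (weight on configurations with actual drug use): 0.5441×0.258 = 0.140378
Normalizer over all consistent configurations: 0.03×0.742 + 0.5441×0.258 = 0.162638
Posterior = 0.140378 / 0.162638 ≈ 0.8631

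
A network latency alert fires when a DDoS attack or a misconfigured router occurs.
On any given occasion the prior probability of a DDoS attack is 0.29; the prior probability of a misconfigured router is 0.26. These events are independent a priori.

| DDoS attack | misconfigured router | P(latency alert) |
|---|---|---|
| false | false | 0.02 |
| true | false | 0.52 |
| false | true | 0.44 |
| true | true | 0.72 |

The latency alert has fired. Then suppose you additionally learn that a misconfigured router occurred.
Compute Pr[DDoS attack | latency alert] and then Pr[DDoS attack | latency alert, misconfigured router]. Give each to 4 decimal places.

P(latency alert) = 0.02*0.71*0.74 + 0.44*0.71*0.26 + 0.52*0.29*0.74 + 0.72*0.29*0.26 = 0.010508 + 0.081224 + 0.111592 + 0.054288 = 0.257612
The DDoS attack-present share is 0.111592 + 0.054288 = 0.165880.
Hence the posterior is 0.165880/0.257612 ≈ 0.6439.

Now also conditioning on misconfigured router=true:
Numerator (weight on configurations with DDoS attack): 0.72×0.29 = 0.208800
The normalizing constant is 0.44×0.71 + 0.72×0.29 = 0.521200
P(DDoS attack | latency alert, misconfigured router) = 0.208800/0.521200 ≈ 0.4006
— misconfigured router explains away the evidence for DDoS attack.

Pr[DDoS attack | latency alert] ≈ 0.6439; Pr[DDoS attack | latency alert, misconfigured router] ≈ 0.4006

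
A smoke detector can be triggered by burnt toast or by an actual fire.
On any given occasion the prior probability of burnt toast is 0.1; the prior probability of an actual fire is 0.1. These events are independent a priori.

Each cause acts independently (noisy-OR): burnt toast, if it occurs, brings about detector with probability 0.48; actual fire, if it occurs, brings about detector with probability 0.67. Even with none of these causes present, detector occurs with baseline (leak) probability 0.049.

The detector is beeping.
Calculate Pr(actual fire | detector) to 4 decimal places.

Under noisy-OR, P(detector | causes) = 1 − (1−0.049)·∏(1−qᵢ) over the active causes.
P(detector) = 0.049×0.9×0.9 + 0.68617×0.9×0.1 + 0.50548×0.1×0.9 + 0.836808×0.1×0.1 = 0.039690 + 0.061755 + 0.045493 + 0.008368 = 0.155306
Restricting to configurations with actual fire present: 0.061755 + 0.008368 = 0.070123.
So P(actual fire | detector) = 0.070123/0.155306 ≈ 0.4515.

Pr(actual fire | detector) ≈ 0.4515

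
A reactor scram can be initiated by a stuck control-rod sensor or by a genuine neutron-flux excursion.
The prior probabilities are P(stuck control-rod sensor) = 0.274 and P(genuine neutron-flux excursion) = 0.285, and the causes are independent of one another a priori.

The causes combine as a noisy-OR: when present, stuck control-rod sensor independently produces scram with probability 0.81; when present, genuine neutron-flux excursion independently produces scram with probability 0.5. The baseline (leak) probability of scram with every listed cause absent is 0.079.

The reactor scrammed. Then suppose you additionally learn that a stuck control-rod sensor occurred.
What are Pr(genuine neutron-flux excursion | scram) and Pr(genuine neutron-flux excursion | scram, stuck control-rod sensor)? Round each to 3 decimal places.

Pr(genuine neutron-flux excursion | scram) ≈ 0.474; Pr(genuine neutron-flux excursion | scram, stuck control-rod sensor) ≈ 0.306

Under noisy-OR, P(scram | causes) = 1 − (1−0.079)·∏(1−qᵢ) over the active causes.
P(scram) = 0.079*0.726*0.715 + 0.5395*0.726*0.285 + 0.82501*0.274*0.715 + 0.912505*0.274*0.285 = 0.041008 + 0.111628 + 0.161628 + 0.071258 = 0.385522
Restricting to configurations with genuine neutron-flux excursion present: 0.111628 + 0.071258 = 0.182886.
Hence the posterior is 0.182886/0.385522 ≈ 0.474.

Now also conditioning on stuck control-rod sensor=true:
P(scram | stuck control-rod sensor) = 0.82501×0.715 + 0.912505×0.285 = 0.589882 + 0.260064 = 0.849946
The genuine neutron-flux excursion-present share is 0.912505×0.285 = 0.260064.
Hence the posterior is 0.260064/0.849946 ≈ 0.306.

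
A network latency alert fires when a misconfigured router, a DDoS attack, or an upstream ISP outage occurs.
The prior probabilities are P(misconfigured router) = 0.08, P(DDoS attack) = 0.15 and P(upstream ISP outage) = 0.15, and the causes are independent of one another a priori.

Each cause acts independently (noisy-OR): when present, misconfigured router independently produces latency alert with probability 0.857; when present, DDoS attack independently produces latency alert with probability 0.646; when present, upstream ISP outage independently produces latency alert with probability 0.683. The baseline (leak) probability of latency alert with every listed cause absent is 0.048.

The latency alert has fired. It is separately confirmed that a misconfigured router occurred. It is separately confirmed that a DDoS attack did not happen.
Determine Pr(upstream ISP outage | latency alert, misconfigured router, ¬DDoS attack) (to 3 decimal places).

Pr(upstream ISP outage | latency alert, misconfigured router, ¬DDoS attack) ≈ 0.164

Under noisy-OR, P(latency alert | causes) = 1 − (1−0.048)·∏(1−qᵢ) over the active causes.
For the numerator, keep only upstream ISP outage=true terms: 0.956845*0.15 = 0.143527
Denominator P(latency alert | misconfigured router, ¬DDoS attack): 0.863864*0.85 + 0.956845*0.15 = 0.877811
P(upstream ISP outage | latency alert, misconfigured router, ¬DDoS attack) = 0.143527/0.877811 ≈ 0.164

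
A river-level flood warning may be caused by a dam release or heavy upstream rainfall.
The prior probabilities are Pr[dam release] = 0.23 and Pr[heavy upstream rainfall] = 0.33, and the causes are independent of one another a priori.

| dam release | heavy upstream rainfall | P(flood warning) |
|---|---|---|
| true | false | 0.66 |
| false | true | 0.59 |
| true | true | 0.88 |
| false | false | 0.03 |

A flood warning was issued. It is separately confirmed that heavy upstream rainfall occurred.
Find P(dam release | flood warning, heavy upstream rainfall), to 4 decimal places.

P(dam release | flood warning, heavy upstream rainfall) ≈ 0.3082

Enumerate both values of dam release and weight by the priors:
  P(flood warning | heavy upstream rainfall) = 0.59·0.77 + 0.88·0.23
        = 0.454300 + 0.202400 = 0.656700
The terms with dam release present sum to 0.202400, so
  P(dam release | flood warning, heavy upstream rainfall) = 0.202400 / 0.656700 ≈ 0.3082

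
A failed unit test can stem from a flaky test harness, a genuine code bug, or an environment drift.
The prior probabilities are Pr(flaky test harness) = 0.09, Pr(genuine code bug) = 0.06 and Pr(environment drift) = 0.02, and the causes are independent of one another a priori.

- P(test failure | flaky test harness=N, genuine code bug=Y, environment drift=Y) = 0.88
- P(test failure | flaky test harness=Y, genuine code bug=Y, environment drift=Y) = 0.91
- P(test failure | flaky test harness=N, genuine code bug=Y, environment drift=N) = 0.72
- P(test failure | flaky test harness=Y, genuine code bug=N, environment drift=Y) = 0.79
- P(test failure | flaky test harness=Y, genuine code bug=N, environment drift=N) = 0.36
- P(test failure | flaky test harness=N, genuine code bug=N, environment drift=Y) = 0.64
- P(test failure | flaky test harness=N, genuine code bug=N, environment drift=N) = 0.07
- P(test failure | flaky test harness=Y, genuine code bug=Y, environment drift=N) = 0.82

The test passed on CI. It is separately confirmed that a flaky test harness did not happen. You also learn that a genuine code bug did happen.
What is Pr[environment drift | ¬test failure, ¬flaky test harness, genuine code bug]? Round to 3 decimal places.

Pr[environment drift | ¬test failure, ¬flaky test harness, genuine code bug] ≈ 0.009

P(¬test failure | ¬flaky test harness, genuine code bug) = 0.28*0.98 + 0.12*0.02 = 0.274400 + 0.002400 = 0.276800
The environment drift-present share is 0.12*0.02 = 0.002400.
Hence the posterior is 0.002400/0.276800 ≈ 0.009.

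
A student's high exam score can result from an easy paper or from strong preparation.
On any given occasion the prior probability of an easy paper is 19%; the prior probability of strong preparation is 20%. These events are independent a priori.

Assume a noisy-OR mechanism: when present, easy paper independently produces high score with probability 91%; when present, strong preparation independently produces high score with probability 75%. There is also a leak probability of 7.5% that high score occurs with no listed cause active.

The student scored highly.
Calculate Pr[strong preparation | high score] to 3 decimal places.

Under noisy-OR, P(high score | causes) = 1 − (1−0.075)·∏(1−qᵢ) over the active causes.
By total probability over the 4 (easy paper, strong preparation) configurations:
  P(high score) = 0.075·0.81·0.8 + 0.76875·0.81·0.2 + 0.91675·0.19·0.8 + 0.979187·0.19·0.2
        = 0.048600 + 0.124538 + 0.139346 + 0.037209 = 0.349693
Configurations with strong preparation contribute 0.161747, so
  P(strong preparation | high score) = 0.161747 / 0.349693 ≈ 0.463

Pr[strong preparation | high score] ≈ 0.463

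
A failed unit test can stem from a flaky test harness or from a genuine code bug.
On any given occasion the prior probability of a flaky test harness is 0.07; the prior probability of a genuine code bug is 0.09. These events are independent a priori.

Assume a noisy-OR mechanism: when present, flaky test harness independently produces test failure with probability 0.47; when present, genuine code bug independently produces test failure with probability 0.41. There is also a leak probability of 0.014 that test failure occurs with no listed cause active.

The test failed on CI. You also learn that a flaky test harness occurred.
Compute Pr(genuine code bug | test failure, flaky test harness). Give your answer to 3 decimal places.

Under noisy-OR, P(test failure | causes) = 1 − (1−0.014)·∏(1−qᵢ) over the active causes.
Enumerate both values of genuine code bug and weight by the priors:
  P(test failure | flaky test harness) = 0.47742×0.91 + 0.691678×0.09
        = 0.434452 + 0.062251 = 0.496703
Configurations with genuine code bug contribute 0.062251, so
  P(genuine code bug | test failure, flaky test harness) = 0.062251 / 0.496703 ≈ 0.125

Pr(genuine code bug | test failure, flaky test harness) ≈ 0.125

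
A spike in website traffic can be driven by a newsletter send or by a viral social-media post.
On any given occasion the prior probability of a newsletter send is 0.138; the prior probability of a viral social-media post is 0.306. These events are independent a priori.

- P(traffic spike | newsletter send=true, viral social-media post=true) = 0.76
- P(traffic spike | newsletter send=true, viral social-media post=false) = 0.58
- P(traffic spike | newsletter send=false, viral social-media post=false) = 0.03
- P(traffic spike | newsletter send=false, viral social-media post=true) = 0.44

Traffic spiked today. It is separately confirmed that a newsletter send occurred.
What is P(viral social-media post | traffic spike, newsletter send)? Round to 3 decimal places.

Sum P(traffic spike|·) weighted by the priors over both values of viral social-media post:
  P(traffic spike | newsletter send) = 0.58*0.694 + 0.76*0.306
        = 0.402520 + 0.232560 = 0.635080
Keeping only the viral social-media post-present terms gives 0.232560, so
  P(viral social-media post | traffic spike, newsletter send) = 0.232560 / 0.635080 ≈ 0.366

P(viral social-media post | traffic spike, newsletter send) ≈ 0.366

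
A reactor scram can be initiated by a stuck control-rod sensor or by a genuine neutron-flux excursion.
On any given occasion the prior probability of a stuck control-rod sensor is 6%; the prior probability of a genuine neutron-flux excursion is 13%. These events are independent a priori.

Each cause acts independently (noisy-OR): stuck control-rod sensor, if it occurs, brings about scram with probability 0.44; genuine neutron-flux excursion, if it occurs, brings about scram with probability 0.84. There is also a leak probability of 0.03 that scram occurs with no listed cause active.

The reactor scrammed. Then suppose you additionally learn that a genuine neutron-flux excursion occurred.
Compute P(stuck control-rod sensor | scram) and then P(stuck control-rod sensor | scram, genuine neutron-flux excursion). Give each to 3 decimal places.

P(stuck control-rod sensor | scram) ≈ 0.195; P(stuck control-rod sensor | scram, genuine neutron-flux excursion) ≈ 0.065

Under noisy-OR, P(scram | causes) = 1 − (1−0.03)·∏(1−qᵢ) over the active causes.
P(scram) = 0.03*0.94*0.87 + 0.8448*0.94*0.13 + 0.4568*0.06*0.87 + 0.913088*0.06*0.13 = 0.024534 + 0.103235 + 0.023845 + 0.007122 = 0.158736
Of this, 0.030967 comes from 0.023845 + 0.007122 (the stuck control-rod sensor=true cases).
P(stuck control-rod sensor | scram) = 0.030967 / 0.158736 ≈ 0.195

Now also conditioning on genuine neutron-flux excursion=true:
Sum P(scram|·) weighted by the priors over both values of stuck control-rod sensor:
  P(scram | genuine neutron-flux excursion) = 0.8448×0.94 + 0.913088×0.06
        = 0.794112 + 0.054785 = 0.848897
Keeping only the stuck control-rod sensor-present terms gives 0.054785, so
  P(stuck control-rod sensor | scram, genuine neutron-flux excursion) = 0.054785 / 0.848897 ≈ 0.065
— genuine neutron-flux excursion explains away the evidence for stuck control-rod sensor.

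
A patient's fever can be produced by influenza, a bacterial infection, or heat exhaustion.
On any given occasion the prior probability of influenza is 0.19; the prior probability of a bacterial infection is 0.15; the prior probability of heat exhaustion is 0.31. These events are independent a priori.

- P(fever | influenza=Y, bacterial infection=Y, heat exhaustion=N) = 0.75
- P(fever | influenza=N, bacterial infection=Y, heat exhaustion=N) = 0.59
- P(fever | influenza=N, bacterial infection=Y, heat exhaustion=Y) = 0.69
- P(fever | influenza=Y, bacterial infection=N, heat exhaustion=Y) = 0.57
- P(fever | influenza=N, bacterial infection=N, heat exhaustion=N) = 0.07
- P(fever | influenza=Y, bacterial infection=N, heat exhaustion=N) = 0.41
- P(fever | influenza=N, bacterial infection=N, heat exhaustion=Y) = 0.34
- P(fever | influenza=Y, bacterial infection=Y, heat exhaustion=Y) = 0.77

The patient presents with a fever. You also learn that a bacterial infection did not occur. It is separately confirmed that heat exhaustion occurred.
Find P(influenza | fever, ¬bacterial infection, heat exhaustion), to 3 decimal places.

P(influenza | fever, ¬bacterial infection, heat exhaustion) ≈ 0.282

P(fever | ¬bacterial infection, heat exhaustion) = 0.34×0.81 + 0.57×0.19 = 0.275400 + 0.108300 = 0.383700
The influenza-present share is 0.57×0.19 = 0.108300.
Hence the posterior is 0.108300/0.383700 ≈ 0.282.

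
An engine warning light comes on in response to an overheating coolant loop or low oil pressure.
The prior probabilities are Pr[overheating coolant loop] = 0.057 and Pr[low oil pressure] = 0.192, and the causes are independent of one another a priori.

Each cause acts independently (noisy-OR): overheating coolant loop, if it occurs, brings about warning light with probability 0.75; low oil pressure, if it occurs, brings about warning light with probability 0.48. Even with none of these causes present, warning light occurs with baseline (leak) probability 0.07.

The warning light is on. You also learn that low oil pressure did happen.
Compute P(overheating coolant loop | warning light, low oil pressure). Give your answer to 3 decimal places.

Under noisy-OR, P(warning light | causes) = 1 − (1−0.07)·∏(1−qᵢ) over the active causes.
For the numerator, keep only overheating coolant loop=true terms: 0.8791×0.057 = 0.050109
The normalizing constant is 0.5164×0.943 + 0.8791×0.057 = 0.537074
Posterior = 0.050109 / 0.537074 ≈ 0.093

P(overheating coolant loop | warning light, low oil pressure) ≈ 0.093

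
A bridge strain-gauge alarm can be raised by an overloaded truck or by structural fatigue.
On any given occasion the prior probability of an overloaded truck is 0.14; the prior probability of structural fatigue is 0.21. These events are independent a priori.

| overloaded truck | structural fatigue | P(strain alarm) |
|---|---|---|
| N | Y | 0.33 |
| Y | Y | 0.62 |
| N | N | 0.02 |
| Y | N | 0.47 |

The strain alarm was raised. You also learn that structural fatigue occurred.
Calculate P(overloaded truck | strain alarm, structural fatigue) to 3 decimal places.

P(overloaded truck | strain alarm, structural fatigue) ≈ 0.234

Weight on overloaded truck=true, given the evidence: 0.62×0.14 = 0.086800
Denominator P(strain alarm | structural fatigue): 0.33×0.86 + 0.62×0.14 = 0.370600
Posterior = 0.086800 / 0.370600 ≈ 0.234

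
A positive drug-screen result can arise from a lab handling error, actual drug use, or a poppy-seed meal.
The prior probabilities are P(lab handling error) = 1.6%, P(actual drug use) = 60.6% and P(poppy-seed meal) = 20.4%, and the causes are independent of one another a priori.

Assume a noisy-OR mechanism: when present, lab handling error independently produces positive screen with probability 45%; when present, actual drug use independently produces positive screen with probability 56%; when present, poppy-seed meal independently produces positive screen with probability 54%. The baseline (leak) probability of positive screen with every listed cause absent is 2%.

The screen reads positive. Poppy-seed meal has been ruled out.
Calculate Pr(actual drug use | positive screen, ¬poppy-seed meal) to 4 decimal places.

Under noisy-OR, P(positive screen | causes) = 1 − (1−0.02)·∏(1−qᵢ) over the active causes.
P(positive screen | ¬poppy-seed meal) = 0.02*0.984*0.394 + 0.5688*0.984*0.606 + 0.461*0.016*0.394 + 0.76284*0.016*0.606 = 0.007754 + 0.339178 + 0.002906 + 0.007396 = 0.357234
Of this, 0.346574 comes from 0.339178 + 0.007396 (the actual drug use=true cases).
P(actual drug use | positive screen, ¬poppy-seed meal) = 0.346574 / 0.357234 ≈ 0.9702

Pr(actual drug use | positive screen, ¬poppy-seed meal) ≈ 0.9702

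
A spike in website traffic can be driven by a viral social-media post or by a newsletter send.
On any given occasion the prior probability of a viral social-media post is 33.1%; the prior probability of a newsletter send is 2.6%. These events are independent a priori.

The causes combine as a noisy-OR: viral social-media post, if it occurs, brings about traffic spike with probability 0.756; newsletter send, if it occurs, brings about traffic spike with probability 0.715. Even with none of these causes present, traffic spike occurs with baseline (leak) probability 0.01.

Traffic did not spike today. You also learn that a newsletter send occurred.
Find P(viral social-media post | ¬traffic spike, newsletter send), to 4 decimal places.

Under noisy-OR, P(traffic spike | causes) = 1 − (1−0.01)·∏(1−qᵢ) over the active causes.
P(¬traffic spike | newsletter send) = 0.28215*0.669 + 0.068845*0.331 = 0.188758 + 0.022788 = 0.211546
Of this, 0.022788 comes from 0.068845*0.331 (the viral social-media post=true cases).
P(viral social-media post | ¬traffic spike, newsletter send) = 0.022788 / 0.211546 ≈ 0.1077

P(viral social-media post | ¬traffic spike, newsletter send) ≈ 0.1077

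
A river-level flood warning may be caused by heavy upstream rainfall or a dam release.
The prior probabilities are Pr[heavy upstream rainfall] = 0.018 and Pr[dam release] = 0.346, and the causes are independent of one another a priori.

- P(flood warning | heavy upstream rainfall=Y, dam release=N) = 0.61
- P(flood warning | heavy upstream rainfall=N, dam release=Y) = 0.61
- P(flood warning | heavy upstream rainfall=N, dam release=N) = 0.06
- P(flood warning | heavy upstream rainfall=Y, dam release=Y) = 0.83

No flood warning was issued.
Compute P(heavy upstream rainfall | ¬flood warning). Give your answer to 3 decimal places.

P(heavy upstream rainfall | ¬flood warning) ≈ 0.008

Enumerate the 4 (heavy upstream rainfall, dam release) configurations and weight by the priors:
  P(¬flood warning) = 0.94*0.982*0.654 + 0.39*0.982*0.346 + 0.39*0.018*0.654 + 0.17*0.018*0.346
        = 0.603694 + 0.132511 + 0.004591 + 0.001059 = 0.741855
Configurations with heavy upstream rainfall contribute 0.005650, so
  P(heavy upstream rainfall | ¬flood warning) = 0.005650 / 0.741855 ≈ 0.008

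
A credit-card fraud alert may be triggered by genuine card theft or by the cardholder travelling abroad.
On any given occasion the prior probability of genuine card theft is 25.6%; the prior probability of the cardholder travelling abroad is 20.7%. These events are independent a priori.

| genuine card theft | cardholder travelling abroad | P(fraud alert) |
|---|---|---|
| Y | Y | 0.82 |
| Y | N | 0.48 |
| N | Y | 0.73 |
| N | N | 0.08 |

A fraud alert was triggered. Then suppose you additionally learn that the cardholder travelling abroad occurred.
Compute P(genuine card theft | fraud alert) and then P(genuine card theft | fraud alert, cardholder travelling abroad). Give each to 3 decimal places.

Sum P(fraud alert|·) weighted by the priors over the 4 (genuine card theft, cardholder travelling abroad) configurations:
  P(fraud alert) = 0.08*0.744*0.793 + 0.73*0.744*0.207 + 0.48*0.256*0.793 + 0.82*0.256*0.207
        = 0.047199 + 0.112426 + 0.097444 + 0.043453 = 0.300522
Configurations with genuine card theft contribute 0.140897, so
  P(genuine card theft | fraud alert) = 0.140897 / 0.300522 ≈ 0.469

With the extra evidence:
Weight on genuine card theft=true, given the evidence: 0.82*0.256 = 0.209920
The normalizing constant is 0.73*0.744 + 0.82*0.256 = 0.753040
Posterior = 0.209920 / 0.753040 ≈ 0.279
Conditioning on cardholder travelling abroad lowers the posterior on genuine card theft: the classic explaining-away effect in a common-effect structure.

P(genuine card theft | fraud alert) ≈ 0.469; P(genuine card theft | fraud alert, cardholder travelling abroad) ≈ 0.279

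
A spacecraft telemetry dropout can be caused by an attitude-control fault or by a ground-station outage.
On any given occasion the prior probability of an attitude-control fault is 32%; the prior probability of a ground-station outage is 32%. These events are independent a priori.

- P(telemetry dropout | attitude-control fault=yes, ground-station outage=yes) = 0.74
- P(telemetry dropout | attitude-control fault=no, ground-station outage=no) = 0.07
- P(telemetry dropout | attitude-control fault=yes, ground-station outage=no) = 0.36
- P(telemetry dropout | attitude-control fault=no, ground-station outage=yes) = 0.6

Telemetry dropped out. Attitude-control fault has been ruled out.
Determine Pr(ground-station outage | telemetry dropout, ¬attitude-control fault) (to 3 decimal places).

By total probability over both values of ground-station outage:
  P(telemetry dropout | ¬attitude-control fault) = 0.07*0.68 + 0.6*0.32
        = 0.047600 + 0.192000 = 0.239600
Configurations with ground-station outage contribute 0.192000, so
  P(ground-station outage | telemetry dropout, ¬attitude-control fault) = 0.192000 / 0.239600 ≈ 0.801

Pr(ground-station outage | telemetry dropout, ¬attitude-control fault) ≈ 0.801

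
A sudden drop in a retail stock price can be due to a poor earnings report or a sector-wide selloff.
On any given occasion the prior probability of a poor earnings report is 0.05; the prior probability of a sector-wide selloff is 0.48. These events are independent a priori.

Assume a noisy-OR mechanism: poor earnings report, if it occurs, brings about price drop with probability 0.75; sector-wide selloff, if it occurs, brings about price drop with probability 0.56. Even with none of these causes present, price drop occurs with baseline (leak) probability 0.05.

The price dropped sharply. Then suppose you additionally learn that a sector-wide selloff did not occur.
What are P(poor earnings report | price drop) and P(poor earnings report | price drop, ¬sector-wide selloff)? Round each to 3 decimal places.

Under noisy-OR, P(price drop | causes) = 1 − (1−0.05)·∏(1−qᵢ) over the active causes.
Weight on poor earnings report=true, given the evidence: 0.019825 + 0.021492 = 0.041317
Denominator P(price drop): 0.05×0.95×0.52 + 0.582×0.95×0.48 + 0.7625×0.05×0.52 + 0.8955×0.05×0.48 = 0.331409
P(poor earnings report | price drop) = 0.041317/0.331409 ≈ 0.125

Now condition on the additional information:
Sum P(price drop|·) weighted by the priors over both values of poor earnings report:
  P(price drop | ¬sector-wide selloff) = 0.05·0.95 + 0.7625·0.05
        = 0.047500 + 0.038125 = 0.085625
The terms with poor earnings report present sum to 0.038125, so
  P(poor earnings report | price drop, ¬sector-wide selloff) = 0.038125 / 0.085625 ≈ 0.445

P(poor earnings report | price drop) ≈ 0.125; P(poor earnings report | price drop, ¬sector-wide selloff) ≈ 0.445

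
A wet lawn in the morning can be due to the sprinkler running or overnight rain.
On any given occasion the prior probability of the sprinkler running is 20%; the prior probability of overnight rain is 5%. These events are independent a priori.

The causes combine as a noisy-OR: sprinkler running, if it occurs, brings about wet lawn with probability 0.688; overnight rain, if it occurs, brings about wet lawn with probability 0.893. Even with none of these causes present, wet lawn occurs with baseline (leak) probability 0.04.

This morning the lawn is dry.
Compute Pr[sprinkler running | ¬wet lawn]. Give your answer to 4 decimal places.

Under noisy-OR, P(wet lawn | causes) = 1 − (1−0.04)·∏(1−qᵢ) over the active causes.
Weight on sprinkler running=true, given the evidence: 0.056909 + 0.000320 = 0.057229
Normalizer over all consistent configurations: 0.96·0.8·0.95 + 0.10272·0.8·0.05 + 0.29952·0.2·0.95 + 0.032049·0.2·0.05 = 0.790938
P(sprinkler running | ¬wet lawn) = 0.057229/0.790938 ≈ 0.0724

Pr[sprinkler running | ¬wet lawn] ≈ 0.0724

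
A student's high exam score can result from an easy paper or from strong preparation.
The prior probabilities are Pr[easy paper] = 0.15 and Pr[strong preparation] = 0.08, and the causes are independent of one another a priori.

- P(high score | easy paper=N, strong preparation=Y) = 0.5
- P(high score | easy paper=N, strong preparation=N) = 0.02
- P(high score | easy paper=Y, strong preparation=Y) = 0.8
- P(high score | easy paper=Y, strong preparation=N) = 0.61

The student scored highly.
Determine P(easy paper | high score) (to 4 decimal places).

P(easy paper | high score) ≈ 0.6539

Numerator (weight on configurations with easy paper): 0.084180 + 0.009600 = 0.093780
Normalizer over all consistent configurations: 0.02×0.85×0.92 + 0.5×0.85×0.08 + 0.61×0.15×0.92 + 0.8×0.15×0.08 = 0.143420
P(easy paper | high score) = 0.093780/0.143420 ≈ 0.6539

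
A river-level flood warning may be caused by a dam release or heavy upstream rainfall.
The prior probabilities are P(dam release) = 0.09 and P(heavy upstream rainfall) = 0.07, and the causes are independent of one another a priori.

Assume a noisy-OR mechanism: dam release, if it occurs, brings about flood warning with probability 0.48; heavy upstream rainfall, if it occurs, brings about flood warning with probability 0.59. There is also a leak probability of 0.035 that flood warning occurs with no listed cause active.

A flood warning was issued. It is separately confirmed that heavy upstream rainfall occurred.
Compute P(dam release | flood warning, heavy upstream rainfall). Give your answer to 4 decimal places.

P(dam release | flood warning, heavy upstream rainfall) ≈ 0.1150

Under noisy-OR, P(flood warning | causes) = 1 − (1−0.035)·∏(1−qᵢ) over the active causes.
P(flood warning | heavy upstream rainfall) = 0.60435*0.91 + 0.794262*0.09 = 0.549959 + 0.071484 = 0.621443
Restricting to configurations with dam release present: 0.794262*0.09 = 0.071484.
So P(dam release | flood warning, heavy upstream rainfall) = 0.071484/0.621443 ≈ 0.1150.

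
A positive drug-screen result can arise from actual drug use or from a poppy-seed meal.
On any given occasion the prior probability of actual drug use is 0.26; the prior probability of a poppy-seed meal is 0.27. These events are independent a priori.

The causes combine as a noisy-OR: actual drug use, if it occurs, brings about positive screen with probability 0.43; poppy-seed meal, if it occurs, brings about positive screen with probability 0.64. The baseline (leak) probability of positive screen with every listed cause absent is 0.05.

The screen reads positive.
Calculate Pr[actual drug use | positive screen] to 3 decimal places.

Pr[actual drug use | positive screen] ≈ 0.475

Under noisy-OR, P(positive screen | causes) = 1 − (1−0.05)·∏(1−qᵢ) over the active causes.
P(positive screen) = 0.05×0.74×0.73 + 0.658×0.74×0.27 + 0.4585×0.26×0.73 + 0.80506×0.26×0.27 = 0.027010 + 0.131468 + 0.087023 + 0.056515 = 0.302016
The actual drug use-present share is 0.087023 + 0.056515 = 0.143538.
P(actual drug use | positive screen) = 0.143538 / 0.302016 ≈ 0.475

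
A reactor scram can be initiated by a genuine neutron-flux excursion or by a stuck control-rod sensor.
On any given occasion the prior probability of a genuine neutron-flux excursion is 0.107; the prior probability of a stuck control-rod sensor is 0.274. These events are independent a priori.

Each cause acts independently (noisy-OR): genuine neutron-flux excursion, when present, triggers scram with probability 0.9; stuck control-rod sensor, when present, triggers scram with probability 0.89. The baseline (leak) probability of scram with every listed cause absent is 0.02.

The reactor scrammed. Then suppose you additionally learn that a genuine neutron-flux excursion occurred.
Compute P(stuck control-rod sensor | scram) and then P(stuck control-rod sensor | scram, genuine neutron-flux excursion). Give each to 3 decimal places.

Under noisy-OR, P(scram | causes) = 1 − (1−0.02)·∏(1−qᵢ) over the active causes.
Enumerate the 4 (genuine neutron-flux excursion, stuck control-rod sensor) configurations and weight by the priors:
  P(scram) = 0.02×0.893×0.726 + 0.8922×0.893×0.274 + 0.902×0.107×0.726 + 0.98922×0.107×0.274
        = 0.012966 + 0.218305 + 0.070069 + 0.029002 = 0.330342
Keeping only the stuck control-rod sensor-present terms gives 0.247307, so
  P(stuck control-rod sensor | scram) = 0.247307 / 0.330342 ≈ 0.749

Now also conditioning on genuine neutron-flux excursion=true:
P(scram | genuine neutron-flux excursion) = 0.902×0.726 + 0.98922×0.274 = 0.654852 + 0.271046 = 0.925898
Of this, 0.271046 comes from 0.98922×0.274 (the stuck control-rod sensor=true cases).
Hence the posterior is 0.271046/0.925898 ≈ 0.293.
— genuine neutron-flux excursion explains away the evidence for stuck control-rod sensor.

P(stuck control-rod sensor | scram) ≈ 0.749; P(stuck control-rod sensor | scram, genuine neutron-flux excursion) ≈ 0.293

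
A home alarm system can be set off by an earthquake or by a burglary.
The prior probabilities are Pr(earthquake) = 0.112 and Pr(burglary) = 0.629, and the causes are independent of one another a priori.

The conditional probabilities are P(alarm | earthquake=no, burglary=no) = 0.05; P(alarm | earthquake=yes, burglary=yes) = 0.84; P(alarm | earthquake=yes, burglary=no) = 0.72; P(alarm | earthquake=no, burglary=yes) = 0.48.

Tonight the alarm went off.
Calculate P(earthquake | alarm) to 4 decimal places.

P(earthquake | alarm) ≈ 0.2384

P(alarm) = 0.05*0.888*0.371 + 0.48*0.888*0.629 + 0.72*0.112*0.371 + 0.84*0.112*0.629 = 0.016472 + 0.268105 + 0.029917 + 0.059176 = 0.373670
Restricting to configurations with earthquake present: 0.029917 + 0.059176 = 0.089093.
P(earthquake | alarm) = 0.089093 / 0.373670 ≈ 0.2384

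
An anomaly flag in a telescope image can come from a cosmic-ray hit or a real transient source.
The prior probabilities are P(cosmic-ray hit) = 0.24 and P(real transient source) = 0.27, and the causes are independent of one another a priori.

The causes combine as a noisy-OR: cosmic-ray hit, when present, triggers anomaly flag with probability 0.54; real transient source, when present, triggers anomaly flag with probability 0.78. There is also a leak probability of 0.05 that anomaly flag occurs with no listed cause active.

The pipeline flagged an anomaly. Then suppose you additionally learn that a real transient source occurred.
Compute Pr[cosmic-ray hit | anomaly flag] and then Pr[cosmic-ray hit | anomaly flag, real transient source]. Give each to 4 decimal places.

Pr[cosmic-ray hit | anomaly flag] ≈ 0.4527; Pr[cosmic-ray hit | anomaly flag, real transient source] ≈ 0.2652

Under noisy-OR, P(anomaly flag | causes) = 1 − (1−0.05)·∏(1−qᵢ) over the active causes.
For the numerator, keep only cosmic-ray hit=true terms: 0.098638 + 0.058570 = 0.157208
Normalizer over all consistent configurations: 0.05·0.76·0.73 + 0.791·0.76·0.27 + 0.563·0.24·0.73 + 0.90386·0.24·0.27 = 0.347261
P(cosmic-ray hit | anomaly flag) = 0.157208/0.347261 ≈ 0.4527

Now condition on the additional information:
P(anomaly flag | real transient source) = 0.791*0.76 + 0.90386*0.24 = 0.601160 + 0.216926 = 0.818086
The cosmic-ray hit-present share is 0.90386*0.24 = 0.216926.
Hence the posterior is 0.216926/0.818086 ≈ 0.2652.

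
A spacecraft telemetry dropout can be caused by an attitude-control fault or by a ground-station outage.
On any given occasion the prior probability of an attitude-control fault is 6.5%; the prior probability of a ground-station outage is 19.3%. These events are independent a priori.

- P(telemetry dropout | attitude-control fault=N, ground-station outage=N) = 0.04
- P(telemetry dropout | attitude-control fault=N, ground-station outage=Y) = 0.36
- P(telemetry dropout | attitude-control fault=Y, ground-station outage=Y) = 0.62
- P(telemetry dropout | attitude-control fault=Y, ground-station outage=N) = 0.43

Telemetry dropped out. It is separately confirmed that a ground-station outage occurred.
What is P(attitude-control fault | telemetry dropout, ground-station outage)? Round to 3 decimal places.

P(attitude-control fault | telemetry dropout, ground-station outage) ≈ 0.107

P(telemetry dropout | ground-station outage) = 0.36×0.935 + 0.62×0.065 = 0.336600 + 0.040300 = 0.376900
Of this, 0.040300 comes from 0.62×0.065 (the attitude-control fault=true cases).
P(attitude-control fault | telemetry dropout, ground-station outage) = 0.040300 / 0.376900 ≈ 0.107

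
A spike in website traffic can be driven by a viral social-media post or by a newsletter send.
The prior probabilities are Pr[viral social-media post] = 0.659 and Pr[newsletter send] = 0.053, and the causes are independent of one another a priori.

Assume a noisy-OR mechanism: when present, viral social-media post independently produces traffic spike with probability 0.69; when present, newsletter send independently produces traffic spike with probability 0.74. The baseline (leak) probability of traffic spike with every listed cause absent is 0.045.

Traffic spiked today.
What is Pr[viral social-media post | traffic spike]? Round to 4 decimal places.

Pr[viral social-media post | traffic spike] ≈ 0.9437

Under noisy-OR, P(traffic spike | causes) = 1 − (1−0.045)·∏(1−qᵢ) over the active causes.
P(traffic spike) = 0.045*0.341*0.947 + 0.7517*0.341*0.053 + 0.70395*0.659*0.947 + 0.923027*0.659*0.053 = 0.014532 + 0.013585 + 0.439316 + 0.032239 = 0.499672
Of this, 0.471555 comes from 0.439316 + 0.032239 (the viral social-media post=true cases).
So P(viral social-media post | traffic spike) = 0.471555/0.499672 ≈ 0.9437.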